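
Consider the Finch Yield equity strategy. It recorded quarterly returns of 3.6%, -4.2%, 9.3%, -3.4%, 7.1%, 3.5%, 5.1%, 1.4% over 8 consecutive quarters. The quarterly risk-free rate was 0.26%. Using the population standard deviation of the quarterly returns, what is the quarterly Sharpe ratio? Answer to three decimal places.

0.574

r̄ = (3.6 − 4.2 + 9.3 − 3.4 + 7.1 + 3.5 + 5.1 + 1.4) / 8 = 22.40 / 8 = 2.8000%
Population σ = √[Σ(r − r̄)² / 8] = √[156.5600 / 8] = √19.5700 = 4.4238%
Sharpe = (r̄ − rf) / σ = (2.8000 − 0.26) / 4.4238 = 2.5400 / 4.4238 = 0.5742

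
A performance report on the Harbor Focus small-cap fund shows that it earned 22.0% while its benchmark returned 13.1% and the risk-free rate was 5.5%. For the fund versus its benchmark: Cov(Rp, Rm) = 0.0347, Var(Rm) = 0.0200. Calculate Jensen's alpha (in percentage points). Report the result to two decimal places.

β = Cov / Var = 0.0347 / 0.0200 = 1.7350
E[R] = Rf + β(Rm − Rf) = 5.5% + 1.7350 × (13.1% − 5.5%) = 18.6860%
α = Rp − E[R] = 22.0% − 18.6860% = 3.3140

3.31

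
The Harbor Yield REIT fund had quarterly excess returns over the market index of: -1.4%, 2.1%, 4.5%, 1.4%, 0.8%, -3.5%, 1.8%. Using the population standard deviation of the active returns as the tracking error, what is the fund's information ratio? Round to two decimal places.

μ = (-1.4 + 2.1 + 4.5 + 1.4 + 0.8 − 3.5 + 1.8) / 7 = 0.8143%
Population std dev = √[40.0686 / 7] = 2.3925%
IR = μ / tracking error = 0.8143 / 2.3925 = 0.3404

0.34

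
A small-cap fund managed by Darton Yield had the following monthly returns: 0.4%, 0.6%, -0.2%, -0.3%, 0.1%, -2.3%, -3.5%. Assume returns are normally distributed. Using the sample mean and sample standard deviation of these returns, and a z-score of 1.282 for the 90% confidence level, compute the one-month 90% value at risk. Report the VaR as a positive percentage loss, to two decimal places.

2.72

μ = (0.4 + 0.6 − 0.2 − 0.3 + 0.1 − 2.3 − 3.5) / 7 = -0.7429%
Sample std dev = √[14.3371 / 6] = 1.5458%
VaR = −(μ − z·σ) = −(-0.7429 − 1.282 × 1.5458) = −(-2.7246) = 2.7246%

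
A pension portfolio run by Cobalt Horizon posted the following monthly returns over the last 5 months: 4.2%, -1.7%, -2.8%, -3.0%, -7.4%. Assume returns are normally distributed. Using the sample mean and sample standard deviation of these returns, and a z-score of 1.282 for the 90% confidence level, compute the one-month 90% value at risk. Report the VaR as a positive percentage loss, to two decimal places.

Mean return μ = -10.70 / 5 = -2.1400%
Σ(r − μ)² = 69.2320; sample σ = √(69.2320/4) = 4.1603%
VaR = −(μ − z·σ) = −(-2.1400 − 1.282 × 4.1603) = −(-7.4735) = 7.4735%

7.47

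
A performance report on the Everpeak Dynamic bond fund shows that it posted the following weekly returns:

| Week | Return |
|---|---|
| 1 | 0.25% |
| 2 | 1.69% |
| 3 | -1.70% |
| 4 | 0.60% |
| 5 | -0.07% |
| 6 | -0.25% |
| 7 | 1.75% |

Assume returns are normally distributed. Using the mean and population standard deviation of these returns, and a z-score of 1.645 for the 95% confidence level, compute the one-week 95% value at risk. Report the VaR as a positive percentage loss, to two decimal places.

1.50

Mean return μ = 2.270 / 7 = 0.3243%
Population std dev = √[8.5624 / 7] = 1.1060%
VaR = −(μ − z·σ) = −(0.3243 − 1.645 × 1.1060) = −(-1.4951) = 1.4951%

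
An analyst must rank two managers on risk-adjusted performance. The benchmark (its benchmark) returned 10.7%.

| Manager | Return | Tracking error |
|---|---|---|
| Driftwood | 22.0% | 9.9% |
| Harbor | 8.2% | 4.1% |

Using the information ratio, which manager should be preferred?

Driftwood

Driftwood: IR = (22.0% − 10.7%) / 9.9% = 1.141
Harbor: IR = (8.2% − 10.7%) / 4.1% = -0.610
Highest: Driftwood (1.141).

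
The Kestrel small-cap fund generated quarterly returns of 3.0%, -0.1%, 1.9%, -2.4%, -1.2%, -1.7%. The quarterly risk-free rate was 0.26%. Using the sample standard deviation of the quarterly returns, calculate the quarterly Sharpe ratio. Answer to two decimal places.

μ = (3 − 0.1 + 1.9 − 2.4 − 1.2 − 1.7) / 6 = -0.50 / 6 = -0.0833%
Σ(r − μ)² = (3 − (-0.0833))² + (-0.1 − (-0.0833))² + (1.9 − (-0.0833))² + … = 22.6683
σ = √[22.6683 / 5] = 2.1292%
Sharpe = (μ − rf) / σ = (-0.0833 − 0.26) / 2.1292 = -0.3433 / 2.1292 = -0.1612

-0.16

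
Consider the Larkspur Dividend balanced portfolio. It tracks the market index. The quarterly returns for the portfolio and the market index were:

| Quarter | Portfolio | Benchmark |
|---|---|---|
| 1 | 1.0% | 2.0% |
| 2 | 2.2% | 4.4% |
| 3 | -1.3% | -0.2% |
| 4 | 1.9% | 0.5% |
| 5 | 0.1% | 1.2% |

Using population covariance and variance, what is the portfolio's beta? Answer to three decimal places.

r̄p = 0.7800%,  r̄m = 1.5800%
Cov = Σ(rp − r̄p)(rm − r̄m) / 5 = 1.3696
Var(rm) = Σ(rm − r̄m)² / 5 = 2.5216
β = Cov / Var = 1.3696 / 2.5216 = 0.5431

0.543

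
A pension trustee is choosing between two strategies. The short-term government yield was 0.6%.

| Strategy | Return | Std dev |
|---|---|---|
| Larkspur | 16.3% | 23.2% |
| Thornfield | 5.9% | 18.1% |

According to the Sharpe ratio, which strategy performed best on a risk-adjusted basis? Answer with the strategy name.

Larkspur

Larkspur: Sharpe ratio = (16.3% − 0.6%) / 23.2% = 0.677
Thornfield: Sharpe ratio = (5.9% − 0.6%) / 18.1% = 0.293
Highest: Larkspur (0.677).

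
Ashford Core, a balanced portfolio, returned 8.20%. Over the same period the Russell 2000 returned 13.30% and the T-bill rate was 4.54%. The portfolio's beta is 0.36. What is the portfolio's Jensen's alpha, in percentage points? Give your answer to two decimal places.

0.51

CAPM expected return = Rf + β(Rm − Rf) = 4.54% + 0.36 × (13.30% − 4.54%) = 4.54 + 0.36 × 8.76 = 7.6936%
Jensen's α = Rp − E[R] = 8.20% − 7.6936% = 0.5064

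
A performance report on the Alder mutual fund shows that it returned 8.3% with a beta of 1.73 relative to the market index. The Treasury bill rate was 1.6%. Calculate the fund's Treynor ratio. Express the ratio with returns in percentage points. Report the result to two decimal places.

Treynor = (Rp − Rf) / β = (8.3% − 1.6%) / 1.73 = 6.70 / 1.73 = 3.8728

3.87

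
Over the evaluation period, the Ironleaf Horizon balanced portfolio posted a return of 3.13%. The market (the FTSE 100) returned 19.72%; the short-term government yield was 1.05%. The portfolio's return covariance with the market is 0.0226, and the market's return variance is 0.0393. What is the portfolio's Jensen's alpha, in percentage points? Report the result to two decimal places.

β = Cov / Var = 0.0226 / 0.0393 = 0.5751
E[R] = Rf + β(Rm − Rf) = 1.05% + 0.5751 × (19.72% − 1.05%) = 11.7871%
α = Rp − E[R] = 3.13% − 11.7871% = -8.6571

-8.66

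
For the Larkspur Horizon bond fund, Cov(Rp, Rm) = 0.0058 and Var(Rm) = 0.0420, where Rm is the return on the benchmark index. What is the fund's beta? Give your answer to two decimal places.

0.14

β = Cov(Rp, Rm) / Var(Rm) = 0.0058 / 0.0420 = 0.1381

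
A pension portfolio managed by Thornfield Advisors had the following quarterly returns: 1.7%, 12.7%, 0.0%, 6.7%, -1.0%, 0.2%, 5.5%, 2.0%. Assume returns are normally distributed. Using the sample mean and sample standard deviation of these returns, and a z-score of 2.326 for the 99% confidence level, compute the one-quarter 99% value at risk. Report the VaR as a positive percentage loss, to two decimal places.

Mean return μ = 27.80 / 8 = 3.4750%
Sample std dev = √[147.7550 / 7] = 4.5943%
VaR = −(μ − z·σ) = −(3.4750 − 2.326 × 4.5943) = −(-7.2113) = 7.2113%

7.21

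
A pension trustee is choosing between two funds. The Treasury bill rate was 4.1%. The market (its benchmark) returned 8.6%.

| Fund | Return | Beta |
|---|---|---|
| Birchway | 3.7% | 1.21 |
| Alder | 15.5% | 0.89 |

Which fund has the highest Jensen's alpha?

Birchway: α = 3.7% − [4.1% + 1.21 × (8.6% − 4.1%)] = -5.845
Alder: α = 15.5% − [4.1% + 0.89 × (8.6% − 4.1%)] = 7.395
Highest: Alder (7.395).

Alder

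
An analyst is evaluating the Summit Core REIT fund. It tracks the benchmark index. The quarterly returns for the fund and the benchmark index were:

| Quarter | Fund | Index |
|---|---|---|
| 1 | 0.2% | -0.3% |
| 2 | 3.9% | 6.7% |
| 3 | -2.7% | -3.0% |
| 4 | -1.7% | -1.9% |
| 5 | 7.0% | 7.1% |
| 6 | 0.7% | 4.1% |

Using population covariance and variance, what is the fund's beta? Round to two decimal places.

0.76

r̄p = 1.2333%,  r̄m = 2.1167%
Cov = Σ(rp − r̄p)(rm − r̄m) / 6 = 12.3844
Var(rm) = Σ(rm − r̄m)² / 6 = 16.3214
β = Cov / Var = 12.3844 / 16.3214 = 0.7588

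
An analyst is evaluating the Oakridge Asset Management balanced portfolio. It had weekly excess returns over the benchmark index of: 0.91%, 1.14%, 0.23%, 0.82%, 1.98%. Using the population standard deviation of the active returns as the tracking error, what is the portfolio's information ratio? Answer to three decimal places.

1.789

r̄ = (0.91 + 1.14 + 0.23 + 0.82 + 1.98) / 5 = 1.0160%
Σ(r − r̄)² = (0.91 − 1.0160)² + (1.14 − 1.0160)² + … = 1.6121
σ = √[1.6121 / 5] = 0.5678%
IR = r̄ / tracking error = 1.0160 / 0.5678 = 1.7894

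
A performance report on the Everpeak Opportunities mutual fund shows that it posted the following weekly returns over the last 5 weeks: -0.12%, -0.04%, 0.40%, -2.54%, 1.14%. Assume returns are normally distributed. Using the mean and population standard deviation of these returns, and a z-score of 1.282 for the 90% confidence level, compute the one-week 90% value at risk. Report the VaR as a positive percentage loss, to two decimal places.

1.82

μ = (-0.12 − 0.04 + 0.4 − 2.54 + 1.14) / 5 = -0.2320%
Σ(r − μ)² = 7.6581; population σ = √(7.6581/5) = 1.2376%
VaR = −(μ − z·σ) = −(-0.2320 − 1.282 × 1.2376) = −(-1.8186) = 1.8186%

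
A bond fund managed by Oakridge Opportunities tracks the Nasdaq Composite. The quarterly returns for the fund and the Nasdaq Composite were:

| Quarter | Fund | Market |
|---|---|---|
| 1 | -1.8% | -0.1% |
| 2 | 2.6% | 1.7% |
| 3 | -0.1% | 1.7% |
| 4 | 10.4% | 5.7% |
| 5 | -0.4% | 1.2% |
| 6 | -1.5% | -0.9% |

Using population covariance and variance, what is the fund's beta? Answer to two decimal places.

1.93

r̄p = 1.5333%,  r̄m = 1.5500%
Cov = Σ(rp − r̄p)(rm − r̄m) / 6 = 8.3867
Var(rm) = Σ(rm − r̄m)² / 6 = 4.3525
β = Cov / Var = 8.3867 / 4.3525 = 1.9269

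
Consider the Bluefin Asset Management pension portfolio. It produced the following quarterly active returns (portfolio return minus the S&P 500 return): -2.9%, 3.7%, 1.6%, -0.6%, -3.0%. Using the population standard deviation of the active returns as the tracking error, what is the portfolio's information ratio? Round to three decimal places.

Mean return μ = -1.20 / 5 = -0.2400%
Σ(r − μ)² = (-2.9 − (-0.2400))² + (3.7 − (-0.2400))² + … = 33.7320
σ = √[33.7320 / 5] = 2.5974%
IR = μ / tracking error = -0.2400 / 2.5974 = -0.0924

-0.092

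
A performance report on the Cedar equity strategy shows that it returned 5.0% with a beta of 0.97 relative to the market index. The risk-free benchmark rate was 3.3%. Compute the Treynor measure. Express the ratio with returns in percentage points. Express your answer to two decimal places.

Treynor = (Rp − Rf) / β = (5.0% − 3.3%) / 0.97 = 1.70 / 0.97 = 1.7526

1.75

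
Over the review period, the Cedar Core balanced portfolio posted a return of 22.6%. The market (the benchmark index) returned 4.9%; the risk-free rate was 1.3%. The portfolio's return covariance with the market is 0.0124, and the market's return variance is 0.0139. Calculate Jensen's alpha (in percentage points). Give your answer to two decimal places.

β = Cov / Var = 0.0124 / 0.0139 = 0.8921
E[R] = Rf + β(Rm − Rf) = 1.3% + 0.8921 × (4.9% − 1.3%) = 4.5116%
α = Rp − E[R] = 22.6% − 4.5116% = 18.0884

18.09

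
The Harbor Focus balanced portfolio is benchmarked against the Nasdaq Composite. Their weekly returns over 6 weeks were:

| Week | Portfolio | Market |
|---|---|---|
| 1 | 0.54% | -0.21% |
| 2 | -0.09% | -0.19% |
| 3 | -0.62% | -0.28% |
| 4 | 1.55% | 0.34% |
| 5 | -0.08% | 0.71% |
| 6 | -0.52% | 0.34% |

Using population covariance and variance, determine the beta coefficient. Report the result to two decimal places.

r̄p = 0.1300%,  r̄m = 0.1183%
Cov = Σ(rp − r̄p)(rm − r̄m) / 6 = 0.0464
Var(rm) = Σ(rm − r̄m)² / 6 = 0.1350
β = Cov / Var = 0.0464 / 0.1350 = 0.3437

0.34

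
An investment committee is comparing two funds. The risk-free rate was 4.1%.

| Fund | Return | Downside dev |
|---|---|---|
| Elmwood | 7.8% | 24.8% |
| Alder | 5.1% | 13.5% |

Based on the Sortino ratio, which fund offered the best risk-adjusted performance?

Elmwood: Sortino ratio = (7.8% − 4.1%) / 24.8% = 0.149
Alder: Sortino ratio = (5.1% − 4.1%) / 13.5% = 0.074
Highest: Elmwood (0.149).

Elmwood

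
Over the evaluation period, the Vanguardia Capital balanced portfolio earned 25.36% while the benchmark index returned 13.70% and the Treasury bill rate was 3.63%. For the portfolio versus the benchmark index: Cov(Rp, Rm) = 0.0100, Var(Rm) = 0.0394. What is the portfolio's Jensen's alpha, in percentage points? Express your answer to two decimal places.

19.17

β = Cov / Var = 0.0100 / 0.0394 = 0.2538
E[R] = Rf + β(Rm − Rf) = 3.63% + 0.2538 × (13.70% − 3.63%) = 6.1858%
α = Rp − E[R] = 25.36% − 6.1858% = 19.1742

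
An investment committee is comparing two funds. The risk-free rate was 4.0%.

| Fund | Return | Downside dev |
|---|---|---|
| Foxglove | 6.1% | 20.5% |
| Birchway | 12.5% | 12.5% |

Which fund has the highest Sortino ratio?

Foxglove: Sortino ratio = (6.1% − 4.0%) / 20.5% = 0.102
Birchway: Sortino ratio = (12.5% − 4.0%) / 12.5% = 0.680
Highest: Birchway (0.680).

Birchway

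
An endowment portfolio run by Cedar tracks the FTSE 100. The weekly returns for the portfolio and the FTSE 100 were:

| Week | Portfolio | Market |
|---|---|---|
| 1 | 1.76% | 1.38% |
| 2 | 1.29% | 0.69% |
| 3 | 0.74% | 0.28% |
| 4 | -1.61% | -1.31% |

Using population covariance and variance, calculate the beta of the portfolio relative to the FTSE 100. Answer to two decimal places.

1.30

r̄p = 0.5450%,  r̄m = 0.2600%
Cov = Σ(rp − r̄p)(rm − r̄m) / 4 = 1.2671
Var(rm) = Σ(rm − r̄m)² / 4 = 0.9762
β = Cov / Var = 1.2671 / 0.9762 = 1.2980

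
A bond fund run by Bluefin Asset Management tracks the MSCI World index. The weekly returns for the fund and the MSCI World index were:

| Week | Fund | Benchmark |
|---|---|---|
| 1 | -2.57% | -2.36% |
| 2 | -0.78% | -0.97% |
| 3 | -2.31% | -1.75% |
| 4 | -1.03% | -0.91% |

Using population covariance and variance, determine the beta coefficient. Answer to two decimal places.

r̄p = -1.6725%,  r̄m = -1.4975%
Cov = Σ(rp − r̄p)(rm − r̄m) / 4 = 0.4458
Var(rm) = Σ(rm − r̄m)² / 4 = 0.3578
β = Cov / Var = 0.4458 / 0.3578 = 1.2459

1.25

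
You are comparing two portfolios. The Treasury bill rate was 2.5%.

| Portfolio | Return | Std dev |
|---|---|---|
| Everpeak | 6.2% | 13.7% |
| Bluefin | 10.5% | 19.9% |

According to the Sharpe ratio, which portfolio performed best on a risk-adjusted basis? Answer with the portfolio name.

Bluefin

Everpeak: Sharpe ratio = (6.2% − 2.5%) / 13.7% = 0.270
Bluefin: Sharpe ratio = (10.5% − 2.5%) / 19.9% = 0.402
Highest: Bluefin (0.402).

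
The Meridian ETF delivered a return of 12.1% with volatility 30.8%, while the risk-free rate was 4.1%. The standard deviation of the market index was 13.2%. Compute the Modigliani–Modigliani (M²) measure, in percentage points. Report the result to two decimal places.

Sharpe = (Rp − Rf) / σp = (12.1% − 4.1%) / 30.8% = 0.2597
M² = Rf + Sharpe × σm = 4.1% + 0.2597 × 13.2% = 7.5280%

7.53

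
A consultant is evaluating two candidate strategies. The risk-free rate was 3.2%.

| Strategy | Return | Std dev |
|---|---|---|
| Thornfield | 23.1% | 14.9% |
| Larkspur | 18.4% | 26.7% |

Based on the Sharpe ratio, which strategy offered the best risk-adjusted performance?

Thornfield

Thornfield: Sharpe ratio = (23.1% − 3.2%) / 14.9% = 1.336
Larkspur: Sharpe ratio = (18.4% − 3.2%) / 26.7% = 0.569
Highest: Thornfield (1.336).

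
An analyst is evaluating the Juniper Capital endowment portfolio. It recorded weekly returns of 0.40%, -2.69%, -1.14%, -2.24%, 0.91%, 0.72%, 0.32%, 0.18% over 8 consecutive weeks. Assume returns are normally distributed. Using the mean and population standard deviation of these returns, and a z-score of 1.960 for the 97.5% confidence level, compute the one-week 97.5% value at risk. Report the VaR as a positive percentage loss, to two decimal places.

3.00

r̄ = (0.4 − 2.69 − 1.14 − 2.24 + 0.91 + 0.72 + 0.32 + 0.18) / 8 = -3.540 / 8 = -0.4425%
Σ(r − r̄)² = (0.4 − (-0.4425))² + (-2.69 − (-0.4425))² + (-1.14 − (-0.4425))² + … = 13.6282
population σ = √(13.6282 / 8) = √1.7035 = 1.3052%
VaR = −(r̄ − z·σ) = −(-0.4425 − 1.960 × 1.3052) = −(-3.0007) = 3.0007%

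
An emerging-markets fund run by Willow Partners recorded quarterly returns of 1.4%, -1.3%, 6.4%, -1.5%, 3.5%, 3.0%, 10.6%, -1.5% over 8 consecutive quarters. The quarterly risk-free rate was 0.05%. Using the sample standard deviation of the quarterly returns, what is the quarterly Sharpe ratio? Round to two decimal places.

0.59

Mean return r̄ = 20.60 / 8 = 2.5750%
Sample std dev = √[129.6750 / 7] = 4.3041%
Sharpe = (r̄ − rf) / σ = (2.5750 − 0.05) / 4.3041 = 2.5250 / 4.3041 = 0.5866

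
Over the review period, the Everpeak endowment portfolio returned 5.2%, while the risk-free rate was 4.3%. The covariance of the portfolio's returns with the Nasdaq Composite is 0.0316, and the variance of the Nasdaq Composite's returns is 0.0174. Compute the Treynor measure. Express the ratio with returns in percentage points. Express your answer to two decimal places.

0.50

β = Cov / Var = 0.0316 / 0.0174 = 1.8161
Treynor = (Rp − Rf) / β = (5.2% − 4.3%) / 1.8161 = 0.90 / 1.8161 = 0.4956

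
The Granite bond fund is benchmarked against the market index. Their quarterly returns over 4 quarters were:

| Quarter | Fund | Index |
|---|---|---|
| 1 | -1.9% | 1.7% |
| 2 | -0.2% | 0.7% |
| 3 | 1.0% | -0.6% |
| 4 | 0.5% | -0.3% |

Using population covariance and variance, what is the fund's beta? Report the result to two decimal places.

r̄p = -0.1500%,  r̄m = 0.3750%
Cov = Σ(rp − r̄p)(rm − r̄m) / 4 = -0.9738
Var(rm) = Σ(rm − r̄m)² / 4 = 0.8169
β = Cov / Var = -0.9738 / 0.8169 = -1.1921

-1.19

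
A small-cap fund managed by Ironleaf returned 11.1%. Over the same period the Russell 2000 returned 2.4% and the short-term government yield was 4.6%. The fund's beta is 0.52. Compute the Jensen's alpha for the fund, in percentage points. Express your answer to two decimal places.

7.64

CAPM expected return = Rf + β(Rm − Rf) = 4.6% + 0.52 × (2.4% − 4.6%) = 4.6 + 0.52 × -2.20 = 3.4560%
Jensen's α = Rp − E[R] = 11.1% − 3.4560% = 7.6440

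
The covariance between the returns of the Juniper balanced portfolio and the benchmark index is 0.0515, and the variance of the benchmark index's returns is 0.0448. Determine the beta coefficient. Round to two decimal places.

β = Cov(Rp, Rm) / Var(Rm) = 0.0515 / 0.0448 = 1.1496

1.15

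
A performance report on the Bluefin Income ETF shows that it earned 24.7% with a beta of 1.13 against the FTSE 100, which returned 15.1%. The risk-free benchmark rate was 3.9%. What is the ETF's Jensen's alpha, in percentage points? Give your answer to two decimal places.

CAPM expected return = Rf + β(Rm − Rf) = 3.9% + 1.13 × (15.1% − 3.9%) = 3.9 + 1.13 × 11.20 = 16.5560%
Jensen's α = Rp − E[R] = 24.7% − 16.5560% = 8.1440

8.14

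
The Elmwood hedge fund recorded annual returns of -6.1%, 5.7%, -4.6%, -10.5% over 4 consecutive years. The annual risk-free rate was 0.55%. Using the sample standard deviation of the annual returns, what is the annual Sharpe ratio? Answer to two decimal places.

-0.65

Mean return r̄ = -15.50 / 4 = -3.8750%
Sample σ = √[Σ(r − r̄)² / 3] = √[141.0475 / 3] = √47.0158 = 6.8568%
Sharpe = (r̄ − rf) / σ = (-3.8750 − 0.55) / 6.8568 = -4.4250 / 6.8568 = -0.6453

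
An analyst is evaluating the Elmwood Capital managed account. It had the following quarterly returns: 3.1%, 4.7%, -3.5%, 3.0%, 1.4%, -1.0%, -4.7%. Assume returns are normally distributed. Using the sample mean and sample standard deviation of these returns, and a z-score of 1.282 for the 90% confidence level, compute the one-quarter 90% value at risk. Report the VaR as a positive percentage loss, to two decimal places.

4.16

r̄ = (3.1 + 4.7 − 3.5 + 3 + 1.4 − 1 − 4.7) / 7 = 3.00 / 7 = 0.4286%
Σ(r − r̄)² = (3.1 − 0.4286)² + (4.7 − 0.4286)² + (-3.5 − 0.4286)² + … = 76.7143
sample σ = √(76.7143 / 6) = √12.7857 = 3.5757%
VaR = −(r̄ − z·σ) = −(0.4286 − 1.282 × 3.5757) = −(-4.1554) = 4.1554%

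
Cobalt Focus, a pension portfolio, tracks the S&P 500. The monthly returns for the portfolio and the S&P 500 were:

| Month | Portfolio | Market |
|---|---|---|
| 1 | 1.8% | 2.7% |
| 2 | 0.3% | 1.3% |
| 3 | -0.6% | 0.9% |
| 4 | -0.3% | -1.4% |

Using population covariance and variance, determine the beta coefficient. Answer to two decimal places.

r̄p = 0.3000%,  r̄m = 0.8750%
Cov = Σ(rp − r̄p)(rm − r̄m) / 4 = 1.0200
Var(rm) = Σ(rm − r̄m)² / 4 = 2.1719
β = Cov / Var = 1.0200 / 2.1719 = 0.4696

0.47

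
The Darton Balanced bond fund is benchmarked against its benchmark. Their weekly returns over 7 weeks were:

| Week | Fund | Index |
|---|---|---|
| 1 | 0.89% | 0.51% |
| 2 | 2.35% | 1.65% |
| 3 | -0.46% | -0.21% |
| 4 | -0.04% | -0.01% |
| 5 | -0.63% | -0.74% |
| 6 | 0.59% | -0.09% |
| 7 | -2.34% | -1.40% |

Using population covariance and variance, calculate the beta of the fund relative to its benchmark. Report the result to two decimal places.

r̄p = 0.0514%,  r̄m = -0.0414%
Cov = Σ(rp − r̄p)(rm − r̄m) / 7 = 1.1618
Var(rm) = Σ(rm − r̄m)² / 7 = 0.7901
β = Cov / Var = 1.1618 / 0.7901 = 1.4704

1.47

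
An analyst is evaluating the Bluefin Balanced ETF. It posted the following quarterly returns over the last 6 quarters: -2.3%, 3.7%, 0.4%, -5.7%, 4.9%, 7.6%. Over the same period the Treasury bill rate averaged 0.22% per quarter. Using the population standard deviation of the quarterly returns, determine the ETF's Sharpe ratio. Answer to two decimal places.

0.27

μ = (-2.3 + 3.7 + 0.4 − 5.7 + 4.9 + 7.6) / 6 = 1.4333%
Population std dev = √[121.0733 / 6] = 4.4921%
Sharpe = (μ − rf) / σ = (1.4333 − 0.22) / 4.4921 = 1.2133 / 4.4921 = 0.2701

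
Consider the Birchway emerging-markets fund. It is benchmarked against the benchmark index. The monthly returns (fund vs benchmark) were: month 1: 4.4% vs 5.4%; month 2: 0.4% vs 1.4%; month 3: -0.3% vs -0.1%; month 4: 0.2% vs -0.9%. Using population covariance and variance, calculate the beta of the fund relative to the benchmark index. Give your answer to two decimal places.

0.74

r̄p = 1.1750%,  r̄m = 1.4500%
Cov = Σ(rp − r̄p)(rm − r̄m) / 4 = 4.3388
Var(rm) = Σ(rm − r̄m)² / 4 = 5.8825
β = Cov / Var = 4.3388 / 5.8825 = 0.7376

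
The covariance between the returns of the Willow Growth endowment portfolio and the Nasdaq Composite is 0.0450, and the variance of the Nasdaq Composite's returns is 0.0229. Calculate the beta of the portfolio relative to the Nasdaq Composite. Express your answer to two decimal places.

β = Cov(Rp, Rm) / Var(Rm) = 0.0450 / 0.0229 = 1.9651

1.97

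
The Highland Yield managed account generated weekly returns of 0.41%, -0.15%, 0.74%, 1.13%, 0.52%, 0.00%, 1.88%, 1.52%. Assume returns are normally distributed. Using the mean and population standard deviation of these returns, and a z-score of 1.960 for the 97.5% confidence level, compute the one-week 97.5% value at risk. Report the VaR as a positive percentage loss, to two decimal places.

r̄ = (0.41 − 0.15 + 0.74 + 1.13 + 0.52 + 0 + 1.88 + 1.52) / 8 = 0.7563%
Population σ = √[Σ(r − r̄)² / 8] = √[3.5550 / 8] = √0.4444 = 0.6666%
VaR = −(r̄ − z·σ) = −(0.7563 − 1.960 × 0.6666) = −(-0.5502) = 0.5502%

0.55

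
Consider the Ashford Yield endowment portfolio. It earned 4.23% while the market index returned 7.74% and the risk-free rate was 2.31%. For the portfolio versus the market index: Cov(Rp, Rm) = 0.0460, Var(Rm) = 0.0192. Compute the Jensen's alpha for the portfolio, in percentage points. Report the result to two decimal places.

β = Cov / Var = 0.0460 / 0.0192 = 2.3958
E[R] = Rf + β(Rm − Rf) = 2.31% + 2.3958 × (7.74% − 2.31%) = 15.3192%
α = Rp − E[R] = 4.23% − 15.3192% = -11.0892

-11.09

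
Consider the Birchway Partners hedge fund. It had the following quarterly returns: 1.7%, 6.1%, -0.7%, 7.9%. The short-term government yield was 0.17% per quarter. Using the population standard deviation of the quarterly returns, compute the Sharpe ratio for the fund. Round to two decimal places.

μ = (1.7 + 6.1 − 0.7 + 7.9) / 4 = 15.00 / 4 = 3.7500%
Population σ = √[Σ(r − μ)² / 4] = √[46.7500 / 4] = √11.6875 = 3.4187%
Sharpe = (μ − rf) / σ = (3.7500 − 0.17) / 3.4187 = 3.5800 / 3.4187 = 1.0472

1.05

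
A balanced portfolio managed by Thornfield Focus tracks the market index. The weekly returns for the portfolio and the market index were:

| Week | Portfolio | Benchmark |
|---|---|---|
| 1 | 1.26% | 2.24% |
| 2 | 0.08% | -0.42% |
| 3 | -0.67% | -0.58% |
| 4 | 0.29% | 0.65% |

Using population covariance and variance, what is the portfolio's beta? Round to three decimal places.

0.576

r̄p = 0.2400%,  r̄m = 0.4725%
Cov = Σ(rp − r̄p)(rm − r̄m) / 4 = 0.7281
Var(rm) = Σ(rm − r̄m)² / 4 = 1.2650
β = Cov / Var = 0.7281 / 1.2650 = 0.5756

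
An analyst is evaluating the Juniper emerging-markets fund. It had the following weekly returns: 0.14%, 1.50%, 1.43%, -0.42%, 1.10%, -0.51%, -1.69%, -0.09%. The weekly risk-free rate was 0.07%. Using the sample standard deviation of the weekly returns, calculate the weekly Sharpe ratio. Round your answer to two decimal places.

μ = (0.14 + 1.5 + 1.43 − 0.42 + 1.1 − 0.51 − 1.69 − 0.09) / 8 = 1.460 / 8 = 0.1825%
Sample σ = √[Σ(r − μ)² / 7] = √[8.5588 / 7] = √1.2227 = 1.1058%
Sharpe = (μ − rf) / σ = (0.1825 − 0.07) / 1.1058 = 0.1125 / 1.1058 = 0.1017

0.10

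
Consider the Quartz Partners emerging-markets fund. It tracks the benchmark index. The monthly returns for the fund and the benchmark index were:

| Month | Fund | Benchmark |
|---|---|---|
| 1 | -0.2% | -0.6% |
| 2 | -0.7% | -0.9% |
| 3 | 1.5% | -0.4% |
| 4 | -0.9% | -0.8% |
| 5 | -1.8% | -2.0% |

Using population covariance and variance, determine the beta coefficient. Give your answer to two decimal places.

1.61

r̄p = -0.4200%,  r̄m = -0.9400%
Cov = Σ(rp − r̄p)(rm − r̄m) / 5 = 0.4992
Var(rm) = Σ(rm − r̄m)² / 5 = 0.3104
β = Cov / Var = 0.4992 / 0.3104 = 1.6082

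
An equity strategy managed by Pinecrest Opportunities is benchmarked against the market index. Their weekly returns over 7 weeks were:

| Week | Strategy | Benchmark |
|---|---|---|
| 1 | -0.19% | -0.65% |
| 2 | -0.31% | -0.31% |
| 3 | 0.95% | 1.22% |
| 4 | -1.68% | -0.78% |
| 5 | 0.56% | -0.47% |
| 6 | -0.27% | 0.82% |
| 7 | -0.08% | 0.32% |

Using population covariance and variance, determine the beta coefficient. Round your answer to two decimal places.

r̄p = -0.1457%,  r̄m = 0.0214%
Cov = Σ(rp − r̄p)(rm − r̄m) / 7 = 0.3144
Var(rm) = Σ(rm − r̄m)² / 7 = 0.5154
β = Cov / Var = 0.3144 / 0.5154 = 0.6100

0.61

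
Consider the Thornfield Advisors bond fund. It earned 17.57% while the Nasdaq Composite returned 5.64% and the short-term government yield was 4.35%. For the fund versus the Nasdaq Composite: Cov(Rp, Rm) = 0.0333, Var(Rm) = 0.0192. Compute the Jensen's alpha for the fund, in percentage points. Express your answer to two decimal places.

β = Cov / Var = 0.0333 / 0.0192 = 1.7344
E[R] = Rf + β(Rm − Rf) = 4.35% + 1.7344 × (5.64% − 4.35%) = 6.5874%
α = Rp − E[R] = 17.57% − 6.5874% = 10.9826

10.98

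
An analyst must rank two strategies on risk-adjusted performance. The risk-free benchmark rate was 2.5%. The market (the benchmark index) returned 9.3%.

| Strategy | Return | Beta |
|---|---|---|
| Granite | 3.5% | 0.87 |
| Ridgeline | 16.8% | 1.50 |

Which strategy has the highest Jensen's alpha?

Granite: α = 3.5% − [2.5% + 0.87 × (9.3% − 2.5%)] = -4.916
Ridgeline: α = 16.8% − [2.5% + 1.50 × (9.3% − 2.5%)] = 4.100
Highest: Ridgeline (4.100).

Ridgeline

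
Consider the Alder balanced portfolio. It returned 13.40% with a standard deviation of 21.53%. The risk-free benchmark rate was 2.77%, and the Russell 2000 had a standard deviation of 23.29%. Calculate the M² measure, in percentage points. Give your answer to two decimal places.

14.27

Sharpe = (Rp − Rf) / σp = (13.40% − 2.77%) / 21.53% = 0.4937
M² = Rf + Sharpe × σm = 2.77% + 0.4937 × 23.29% = 14.2683%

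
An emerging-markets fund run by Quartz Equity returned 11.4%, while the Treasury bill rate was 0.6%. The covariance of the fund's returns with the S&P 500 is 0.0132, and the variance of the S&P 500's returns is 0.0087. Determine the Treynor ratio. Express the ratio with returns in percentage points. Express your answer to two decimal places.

7.12

β = Cov / Var = 0.0132 / 0.0087 = 1.5172
Treynor = (Rp − Rf) / β = (11.4% − 0.6%) / 1.5172 = 10.80 / 1.5172 = 7.1184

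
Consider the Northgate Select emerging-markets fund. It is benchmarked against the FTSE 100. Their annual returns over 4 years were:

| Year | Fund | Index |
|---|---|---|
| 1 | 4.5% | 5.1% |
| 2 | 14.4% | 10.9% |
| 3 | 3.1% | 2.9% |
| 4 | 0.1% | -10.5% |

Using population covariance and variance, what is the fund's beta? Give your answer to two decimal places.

r̄p = 5.5250%,  r̄m = 2.1000%
Cov = Σ(rp − r̄p)(rm − r̄m) / 4 = 35.3600
Var(rm) = Σ(rm − r̄m)² / 4 = 61.4600
β = Cov / Var = 35.3600 / 61.4600 = 0.5753

0.58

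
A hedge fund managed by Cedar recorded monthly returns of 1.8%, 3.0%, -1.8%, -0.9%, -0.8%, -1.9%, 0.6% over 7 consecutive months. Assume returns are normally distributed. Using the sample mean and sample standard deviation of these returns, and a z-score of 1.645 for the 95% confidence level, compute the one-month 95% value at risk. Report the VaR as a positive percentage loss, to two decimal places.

3.07

Mean return μ = 0.00 / 7 = 0.0000%
Σ(r − μ)² = (1.8 − 0.0000)² + (3 − 0.0000)² + (-1.8 − 0.0000)² + … = 20.9000
sample σ = √(20.9000 / 6) = √3.4833 = 1.8664%
VaR = −(μ − z·σ) = −(0.0000 − 1.645 × 1.8664) = −(-3.0702) = 3.0702%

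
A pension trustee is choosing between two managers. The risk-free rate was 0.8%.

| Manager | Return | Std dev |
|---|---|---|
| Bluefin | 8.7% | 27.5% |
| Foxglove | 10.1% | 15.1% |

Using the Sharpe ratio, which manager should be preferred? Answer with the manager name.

Bluefin: Sharpe ratio = (8.7% − 0.8%) / 27.5% = 0.287
Foxglove: Sharpe ratio = (10.1% − 0.8%) / 15.1% = 0.616
Highest: Foxglove (0.616).

Foxglove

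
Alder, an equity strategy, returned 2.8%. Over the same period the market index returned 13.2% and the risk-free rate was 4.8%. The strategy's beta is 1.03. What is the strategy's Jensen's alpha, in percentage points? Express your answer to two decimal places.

CAPM expected return = Rf + β(Rm − Rf) = 4.8% + 1.03 × (13.2% − 4.8%) = 4.8 + 1.03 × 8.40 = 13.4520%
Jensen's α = Rp − E[R] = 2.8% − 13.4520% = -10.6520

-10.65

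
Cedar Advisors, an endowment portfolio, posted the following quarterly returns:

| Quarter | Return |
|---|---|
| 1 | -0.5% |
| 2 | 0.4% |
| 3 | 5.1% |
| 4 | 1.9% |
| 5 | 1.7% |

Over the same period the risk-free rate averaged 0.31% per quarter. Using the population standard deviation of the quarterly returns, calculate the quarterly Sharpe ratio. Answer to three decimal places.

0.741

r̄ = (-0.5 + 0.4 + 5.1 + 1.9 + 1.7) / 5 = 1.7200%
Σ(r − r̄)² = (-0.5 − 1.7200)² + (0.4 − 1.7200)² + … = 18.1280
population σ = √(18.1280 / 5) = √3.6256 = 1.9041%
Sharpe = (r̄ − rf) / σ = (1.7200 − 0.31) / 1.9041 = 1.4100 / 1.9041 = 0.7405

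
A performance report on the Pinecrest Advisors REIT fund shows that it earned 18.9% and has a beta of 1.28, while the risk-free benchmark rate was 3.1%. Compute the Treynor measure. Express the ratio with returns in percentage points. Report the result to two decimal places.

12.34

Treynor = (Rp − Rf) / β = (18.9% − 3.1%) / 1.28 = 15.80 / 1.28 = 12.3438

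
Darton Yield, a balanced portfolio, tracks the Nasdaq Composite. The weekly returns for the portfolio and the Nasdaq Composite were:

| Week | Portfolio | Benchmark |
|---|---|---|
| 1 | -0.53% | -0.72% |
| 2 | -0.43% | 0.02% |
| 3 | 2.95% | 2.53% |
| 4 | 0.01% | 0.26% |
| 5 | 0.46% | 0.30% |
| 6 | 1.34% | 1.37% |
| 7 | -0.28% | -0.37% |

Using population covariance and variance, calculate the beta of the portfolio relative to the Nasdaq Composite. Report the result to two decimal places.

r̄p = 0.5029%,  r̄m = 0.4843%
Cov = Σ(rp − r̄p)(rm − r̄m) / 7 = 1.1731
Var(rm) = Σ(rm − r̄m)² / 7 = 1.0642
β = Cov / Var = 1.1731 / 1.0642 = 1.1023

1.10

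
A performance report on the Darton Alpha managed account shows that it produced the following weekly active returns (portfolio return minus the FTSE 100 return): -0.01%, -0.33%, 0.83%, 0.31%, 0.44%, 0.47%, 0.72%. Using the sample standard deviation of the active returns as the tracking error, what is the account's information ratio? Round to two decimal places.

0.86

Mean return μ = 2.430 / 7 = 0.3471%
Σ(r − μ)² = (-0.01 − 0.3471)² + (-0.33 − 0.3471)² + (0.83 − 0.3471)² + … = 0.9833
sample σ = √(0.9833 / 6) = √0.1639 = 0.4048%
IR = μ / tracking error = 0.3471 / 0.4048 = 0.8575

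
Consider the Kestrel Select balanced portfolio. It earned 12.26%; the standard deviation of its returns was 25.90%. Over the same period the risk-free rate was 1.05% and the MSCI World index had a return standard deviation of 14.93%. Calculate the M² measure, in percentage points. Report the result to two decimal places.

7.51

Sharpe = (Rp − Rf) / σp = (12.26% − 1.05%) / 25.90% = 0.4328
M² = Rf + Sharpe × σm = 1.05% + 0.4328 × 14.93% = 7.5117%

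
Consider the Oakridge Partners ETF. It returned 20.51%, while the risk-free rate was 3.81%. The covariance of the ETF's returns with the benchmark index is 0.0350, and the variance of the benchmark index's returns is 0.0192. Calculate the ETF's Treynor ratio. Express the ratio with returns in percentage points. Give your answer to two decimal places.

9.16

β = Cov / Var = 0.0350 / 0.0192 = 1.8229
Treynor = (Rp − Rf) / β = (20.51% − 3.81%) / 1.8229 = 16.70 / 1.8229 = 9.1612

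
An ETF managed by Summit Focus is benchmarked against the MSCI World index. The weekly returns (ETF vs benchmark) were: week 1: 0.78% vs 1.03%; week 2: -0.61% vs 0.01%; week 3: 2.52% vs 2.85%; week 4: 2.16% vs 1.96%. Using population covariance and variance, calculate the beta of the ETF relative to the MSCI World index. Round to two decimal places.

r̄p = 1.2125%,  r̄m = 1.4625%
Cov = Σ(rp − r̄p)(rm − r̄m) / 4 = 1.2799
Var(rm) = Σ(rm − r̄m)² / 4 = 1.1174
β = Cov / Var = 1.2799 / 1.1174 = 1.1454

1.15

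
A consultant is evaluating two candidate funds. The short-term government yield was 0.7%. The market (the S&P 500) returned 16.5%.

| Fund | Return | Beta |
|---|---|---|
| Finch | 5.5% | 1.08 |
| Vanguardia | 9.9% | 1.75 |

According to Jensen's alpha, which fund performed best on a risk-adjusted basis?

Finch

Finch: α = 5.5% − [0.7% + 1.08 × (16.5% − 0.7%)] = -12.264
Vanguardia: α = 9.9% − [0.7% + 1.75 × (16.5% − 0.7%)] = -18.450
Highest: Finch (-12.264).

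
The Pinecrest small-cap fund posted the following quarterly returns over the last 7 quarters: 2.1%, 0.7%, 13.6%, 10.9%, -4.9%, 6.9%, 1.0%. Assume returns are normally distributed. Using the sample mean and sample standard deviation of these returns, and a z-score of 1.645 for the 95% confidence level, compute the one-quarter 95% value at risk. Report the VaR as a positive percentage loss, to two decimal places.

μ = (2.1 + 0.7 + 13.6 + 10.9 − 4.9 + 6.9 + 1) / 7 = 30.30 / 7 = 4.3286%
Σ(r − μ)² = 250.1343; sample σ = √(250.1343/6) = 6.4567%
VaR = −(μ − z·σ) = −(4.3286 − 1.645 × 6.4567) = −(-6.2927) = 6.2927%

6.29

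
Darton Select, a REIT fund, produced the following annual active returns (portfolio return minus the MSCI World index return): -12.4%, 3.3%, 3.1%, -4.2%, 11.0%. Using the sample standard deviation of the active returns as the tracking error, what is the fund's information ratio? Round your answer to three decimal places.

0.018

r̄ = (-12.4 + 3.3 + 3.1 − 4.2 + 11) / 5 = 0.80 / 5 = 0.1600%
Σ(r − r̄)² = (-12.4 − 0.1600)² + (3.3 − 0.1600)² + … = 312.7720
sample σ = √(312.7720 / 4) = √78.1930 = 8.8427%
IR = r̄ / tracking error = 0.1600 / 8.8427 = 0.0181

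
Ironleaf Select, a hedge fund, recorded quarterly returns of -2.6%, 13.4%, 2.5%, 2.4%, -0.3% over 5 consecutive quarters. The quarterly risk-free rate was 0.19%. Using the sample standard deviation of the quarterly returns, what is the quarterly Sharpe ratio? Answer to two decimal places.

Mean return r̄ = 15.40 / 5 = 3.0800%
Sample σ = √[Σ(r − r̄)² / 4] = √[150.9880 / 4] = √37.7470 = 6.1439%
Sharpe = (r̄ − rf) / σ = (3.0800 − 0.19) / 6.1439 = 2.8900 / 6.1439 = 0.4704

0.47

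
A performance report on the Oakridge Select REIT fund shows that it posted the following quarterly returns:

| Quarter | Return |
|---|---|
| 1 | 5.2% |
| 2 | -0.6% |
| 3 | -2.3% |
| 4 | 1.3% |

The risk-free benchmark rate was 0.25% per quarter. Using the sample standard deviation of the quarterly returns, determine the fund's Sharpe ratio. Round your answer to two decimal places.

Mean return r̄ = 3.60 / 4 = 0.9000%
Sample std dev = √[31.1400 / 3] = 3.2218%
Sharpe = (r̄ − rf) / σ = (0.9000 − 0.25) / 3.2218 = 0.6500 / 3.2218 = 0.2018

0.20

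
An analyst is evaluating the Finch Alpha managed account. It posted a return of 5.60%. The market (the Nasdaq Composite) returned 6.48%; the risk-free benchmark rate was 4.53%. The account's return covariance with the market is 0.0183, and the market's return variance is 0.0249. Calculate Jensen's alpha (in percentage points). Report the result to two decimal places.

-0.36

β = Cov / Var = 0.0183 / 0.0249 = 0.7349
E[R] = Rf + β(Rm − Rf) = 4.53% + 0.7349 × (6.48% − 4.53%) = 5.9631%
α = Rp − E[R] = 5.60% − 5.9631% = -0.3631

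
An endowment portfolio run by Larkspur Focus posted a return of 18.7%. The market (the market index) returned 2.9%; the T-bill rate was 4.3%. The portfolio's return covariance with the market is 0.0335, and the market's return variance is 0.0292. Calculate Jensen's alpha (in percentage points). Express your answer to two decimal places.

16.01

β = Cov / Var = 0.0335 / 0.0292 = 1.1473
E[R] = Rf + β(Rm − Rf) = 4.3% + 1.1473 × (2.9% − 4.3%) = 2.6938%
α = Rp − E[R] = 18.7% − 2.6938% = 16.0062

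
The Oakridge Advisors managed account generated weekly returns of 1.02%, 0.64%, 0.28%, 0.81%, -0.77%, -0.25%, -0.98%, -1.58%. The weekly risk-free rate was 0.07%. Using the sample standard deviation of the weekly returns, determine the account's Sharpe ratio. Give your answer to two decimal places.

r̄ = (1.02 + 0.64 + 0.28 + 0.81 − 0.77 − 0.25 − 0.98 − 1.58) / 8 = -0.830 / 8 = -0.1038%
Σ(r − r̄)² = 6.2106; sample σ = √(6.2106/7) = 0.9419%
Sharpe = (r̄ − rf) / σ = (-0.1038 − 0.07) / 0.9419 = -0.1738 / 0.9419 = -0.1845

-0.18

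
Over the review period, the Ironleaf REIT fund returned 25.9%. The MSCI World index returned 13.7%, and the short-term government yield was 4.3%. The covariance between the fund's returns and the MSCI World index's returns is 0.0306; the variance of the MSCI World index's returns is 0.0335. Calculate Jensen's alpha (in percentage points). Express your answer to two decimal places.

13.01

β = Cov / Var = 0.0306 / 0.0335 = 0.9134
E[R] = Rf + β(Rm − Rf) = 4.3% + 0.9134 × (13.7% − 4.3%) = 12.8860%
α = Rp − E[R] = 25.9% − 12.8860% = 13.0140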